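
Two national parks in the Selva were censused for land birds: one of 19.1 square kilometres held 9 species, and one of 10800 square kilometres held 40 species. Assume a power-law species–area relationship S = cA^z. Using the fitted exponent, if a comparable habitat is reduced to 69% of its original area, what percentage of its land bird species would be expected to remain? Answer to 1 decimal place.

z = ln(40/9) / ln(10800/19.1) = 1.4917 / 6.3376 = 0.2354
S_new/S_old = (A_new/A_old)^z = 0.69^0.2354 = exp(0.2354 × -0.3711) = 0.9164

91.6%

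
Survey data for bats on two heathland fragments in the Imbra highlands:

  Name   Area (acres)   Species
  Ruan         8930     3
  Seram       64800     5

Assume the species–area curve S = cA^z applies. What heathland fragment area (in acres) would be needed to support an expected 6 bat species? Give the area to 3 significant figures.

z = ln(5/3) / ln(64800/8930) = 0.5108 / 1.9819 = 0.2577
c = 3 / 8930^0.2577 = 3 / 10.43 = 0.2876
A = (6/0.2876)^(1/0.2577) ⇒ ln A = ln(20.86)/0.2577 = 11.7864
A = e^11.7864 ≈ 131456 acres

131000 acres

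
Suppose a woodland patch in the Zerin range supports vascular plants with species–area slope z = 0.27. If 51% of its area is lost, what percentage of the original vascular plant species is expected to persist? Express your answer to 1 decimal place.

S_new/S_old = (A_new/A_old)^z = 0.49^0.27
= exp(0.27 × ln 0.49) = exp(0.27 × -0.7133) = exp(-0.1926) ≈ 0.8248

82.5%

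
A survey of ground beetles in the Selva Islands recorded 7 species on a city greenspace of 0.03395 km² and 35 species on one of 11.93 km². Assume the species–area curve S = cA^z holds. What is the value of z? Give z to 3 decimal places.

0.275

Taking logs: ln S = ln c + z ln A, so z = (ln S₂ − ln S₁)/(ln A₂ − ln A₁).
z = ln(35/7) / ln(11.93/0.03395) = ln(5) / ln(351.4) = 1.6094 / 5.8619 = 0.2746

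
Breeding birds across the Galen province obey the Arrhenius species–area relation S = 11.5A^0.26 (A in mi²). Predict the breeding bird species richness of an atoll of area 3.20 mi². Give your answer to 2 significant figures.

S = 11.5 × 3.2^0.26
ln S = ln 11.5 + 0.26 × ln 3.2 = 2.4423 + 0.26 × 1.1632 = 2.7448
S = e^2.7448 ≈ 15.56

16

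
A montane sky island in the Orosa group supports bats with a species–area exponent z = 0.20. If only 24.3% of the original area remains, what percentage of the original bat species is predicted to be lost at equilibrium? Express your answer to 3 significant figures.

S_new/S_old = (A_new/A_old)^z = 0.243^0.2
= exp(0.2 × ln 0.243) = exp(0.2 × -1.4147) = exp(-0.2829) ≈ 0.7536
Fraction lost = 1 − 0.7536 = 0.2464

24.6%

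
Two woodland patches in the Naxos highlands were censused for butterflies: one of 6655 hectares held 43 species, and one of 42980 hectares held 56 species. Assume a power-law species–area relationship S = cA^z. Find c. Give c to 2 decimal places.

12.36

z = ln(S₂/S₁) / ln(A₂/A₁) = ln(56/43) / ln(42980/6655) = 0.2642 / 1.8654 = 0.1416
c = S₁ / A₁^z = 43 / 6655^0.1416 = 43 / 3.478 = 12.36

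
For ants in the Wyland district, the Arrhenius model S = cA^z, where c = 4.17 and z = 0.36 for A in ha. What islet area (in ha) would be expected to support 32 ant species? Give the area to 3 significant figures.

287 ha

32 = 4.17 × A^0.36  ⇒  A^0.36 = 32/4.17 = 7.674
ln A = ln(7.674) / 0.36 = 2.0378 / 0.36 = 5.6606
A = e^5.6606 ≈ 287.3 ha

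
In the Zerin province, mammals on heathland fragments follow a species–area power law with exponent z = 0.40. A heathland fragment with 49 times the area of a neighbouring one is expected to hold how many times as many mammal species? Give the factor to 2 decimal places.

4.74

S₂/S₁ = (A₂/A₁)^z = 49^0.4
ln(S₂/S₁) = 0.4 × ln 49 = 0.4 × 3.8918 = 1.5567
S₂/S₁ = e^1.5567 ≈ 4.743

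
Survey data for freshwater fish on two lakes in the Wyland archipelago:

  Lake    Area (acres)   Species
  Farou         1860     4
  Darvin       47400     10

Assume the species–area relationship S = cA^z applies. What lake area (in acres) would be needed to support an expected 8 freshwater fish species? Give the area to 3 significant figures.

z = ln(10/4) / ln(47400/1860) = 0.9163 / 3.2380 = 0.2830
c = 4 / 1860^0.2830 = 4 / 8.418 = 0.4752
A = (8/0.4752)^(1/0.2830) ⇒ ln A = ln(16.84)/0.2830 = 9.9778
A = e^9.9778 ≈ 21543 acres

21500 acres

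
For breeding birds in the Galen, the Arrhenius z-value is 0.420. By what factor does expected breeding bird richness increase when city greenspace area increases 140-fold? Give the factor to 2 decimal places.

7.97

S₂/S₁ = (A₂/A₁)^z = 140^0.42
ln(S₂/S₁) = 0.42 × ln 140 = 0.42 × 4.9416 = 2.0755
S₂/S₁ = e^2.0755 ≈ 7.968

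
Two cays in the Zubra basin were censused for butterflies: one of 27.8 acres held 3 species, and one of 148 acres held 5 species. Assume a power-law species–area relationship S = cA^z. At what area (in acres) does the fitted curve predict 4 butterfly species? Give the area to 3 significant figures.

71.3 acres

z = ln(5/3) / ln(148/27.8) = 0.5108 / 1.6722 = 0.3055
c = 3 / 27.8^0.3055 = 3 / 2.761 = 1.086
A = (4/1.086)^(1/0.3055) ⇒ ln A = ln(3.682)/0.3055 = 4.2668
A = e^4.2668 ≈ 71.29 acres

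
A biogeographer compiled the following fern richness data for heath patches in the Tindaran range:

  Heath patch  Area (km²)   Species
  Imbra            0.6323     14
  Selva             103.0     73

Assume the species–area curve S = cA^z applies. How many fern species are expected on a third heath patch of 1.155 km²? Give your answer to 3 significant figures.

17.0

z = ln(73/14) / ln(103/0.6323) = 1.6514 / 5.0931 = 0.3242
c = 14 / 0.6323^0.3242 = 14 / 0.8619 = 16.24
S₃ = 16.24 × 1.155^0.3242 = 16.24 × 1.048 ≈ 17.02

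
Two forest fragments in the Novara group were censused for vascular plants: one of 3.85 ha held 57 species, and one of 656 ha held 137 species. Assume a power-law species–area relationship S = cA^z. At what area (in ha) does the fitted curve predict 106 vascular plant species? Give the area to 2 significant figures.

150 ha

z = ln(137/57) / ln(656/3.85) = 0.8769 / 5.1381 = 0.1707
c = 57 / 3.85^0.1707 = 57 / 1.259 = 45.28
A = (106/45.28)^(1/0.1707) ⇒ ln A = ln(2.341)/0.1707 = 4.9830
A = e^4.9830 ≈ 145.9 ha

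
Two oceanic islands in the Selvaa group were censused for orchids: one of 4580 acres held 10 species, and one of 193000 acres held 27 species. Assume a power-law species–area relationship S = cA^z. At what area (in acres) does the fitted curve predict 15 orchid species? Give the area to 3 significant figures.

z = ln(27/10) / ln(193000/4580) = 0.9933 / 3.7410 = 0.2655
c = 10 / 4580^0.2655 = 10 / 9.375 = 1.067
A = (15/1.067)^(1/0.2655) ⇒ ln A = ln(14.06)/0.2655 = 9.9566
A = e^9.9566 ≈ 21091 acres

21100 acres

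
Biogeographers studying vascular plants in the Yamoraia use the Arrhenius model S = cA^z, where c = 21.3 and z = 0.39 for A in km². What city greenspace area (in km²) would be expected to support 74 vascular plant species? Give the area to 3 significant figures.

74 = 21.3 × A^0.39  ⇒  A^0.39 = 74/21.3 = 3.474
ln A = ln(3.474) / 0.39 = 1.2454 / 0.39 = 3.1932
A = e^3.1932 ≈ 24.37 km²

24.4 km²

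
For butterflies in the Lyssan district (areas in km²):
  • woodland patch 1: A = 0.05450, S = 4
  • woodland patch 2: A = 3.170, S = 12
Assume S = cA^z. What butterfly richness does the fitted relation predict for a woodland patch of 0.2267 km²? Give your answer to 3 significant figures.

5.88

z = ln(12/4) / ln(3.17/0.0545) = 1.0986 / 4.0633 = 0.2704
c = 4 / 0.0545^0.2704 = 4 / 0.4554 = 8.784
S₃ = 8.784 × 0.2267^0.2704 = 8.784 × 0.6695 ≈ 5.881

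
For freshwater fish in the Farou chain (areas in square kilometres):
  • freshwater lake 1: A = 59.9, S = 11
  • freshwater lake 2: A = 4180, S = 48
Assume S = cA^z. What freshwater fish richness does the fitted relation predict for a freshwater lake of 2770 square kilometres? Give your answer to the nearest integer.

z = ln(48/11) / ln(4180/59.9) = 1.4733 / 4.2454 = 0.3470
c = 11 / 59.9^0.3470 = 11 / 4.138 = 2.658
S₃ = 2.658 × 2770^0.3470 = 2.658 × 15.66 ≈ 41.61

42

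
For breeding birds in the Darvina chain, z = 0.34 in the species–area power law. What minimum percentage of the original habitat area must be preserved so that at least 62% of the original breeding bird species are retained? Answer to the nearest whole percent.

25%

Need (A_new/A_old)^0.34 = 0.62, so A_new/A_old = 0.62^(1/0.34) = 0.62^2.941
ln(A_new/A_old) = ln 0.62 / 0.34 = -0.4780 / 0.34 = -1.4060
A_new/A_old = e^-1.4060 ≈ 0.2451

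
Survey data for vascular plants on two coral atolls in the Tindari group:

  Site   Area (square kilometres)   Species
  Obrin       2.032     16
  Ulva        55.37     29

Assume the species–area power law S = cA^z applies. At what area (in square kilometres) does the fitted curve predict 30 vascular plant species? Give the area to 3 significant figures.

66.8 square kilometres

z = ln(29/16) / ln(55.37/2.032) = 0.5947 / 3.3050 = 0.1799
c = 16 / 2.032^0.1799 = 16 / 1.136 = 14.08
A = (30/14.08)^(1/0.1799) ⇒ ln A = ln(2.13)/0.1799 = 4.2024
A = e^4.2024 ≈ 66.85 square kilometres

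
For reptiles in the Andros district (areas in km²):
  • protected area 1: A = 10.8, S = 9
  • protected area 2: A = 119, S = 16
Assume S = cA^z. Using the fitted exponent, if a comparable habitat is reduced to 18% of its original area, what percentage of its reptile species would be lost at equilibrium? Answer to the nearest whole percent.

z = ln(16/9) / ln(119/10.8) = 0.5754 / 2.3996 = 0.2398
S_new/S_old = (A_new/A_old)^z = 0.18^0.2398 = exp(0.2398 × -1.7148) = 0.6629
Fraction lost = 1 − 0.6629 = 0.3371

34%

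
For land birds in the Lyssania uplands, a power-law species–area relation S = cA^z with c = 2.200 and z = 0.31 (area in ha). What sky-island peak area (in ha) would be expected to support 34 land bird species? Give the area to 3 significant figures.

34 = 2.2 × A^0.31  ⇒  A^0.31 = 34/2.2 = 15.45
ln A = ln(15.45) / 0.31 = 2.7379 / 0.31 = 8.8319
A = e^8.8319 ≈ 6850 ha

6850 ha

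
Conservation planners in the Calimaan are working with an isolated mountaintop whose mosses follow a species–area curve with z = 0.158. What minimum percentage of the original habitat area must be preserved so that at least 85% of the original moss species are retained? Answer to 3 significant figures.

35.8%

Need (A_new/A_old)^0.158 = 0.85, so A_new/A_old = 0.85^(1/0.158) = 0.85^6.329
ln(A_new/A_old) = ln 0.85 / 0.158 = -0.1625 / 0.158 = -1.0286
A_new/A_old = e^-1.0286 ≈ 0.3575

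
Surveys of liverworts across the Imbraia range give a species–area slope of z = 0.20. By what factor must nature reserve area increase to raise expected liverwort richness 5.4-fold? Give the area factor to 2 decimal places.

4591.65

(A₂/A₁)^0.2 = 5.4, so A₂/A₁ = 5.4^(1/0.2) = 5.4^5
ln(A₂/A₁) = ln 5.4 / 0.2 = 1.6864 / 0.2 = 8.4320
A₂/A₁ = e^8.4320 ≈ 4592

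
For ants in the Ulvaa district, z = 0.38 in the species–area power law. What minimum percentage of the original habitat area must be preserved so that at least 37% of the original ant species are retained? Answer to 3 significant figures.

Need (A_new/A_old)^0.38 = 0.37, so A_new/A_old = 0.37^(1/0.38) = 0.37^2.632
ln(A_new/A_old) = ln 0.37 / 0.38 = -0.9943 / 0.38 = -2.6165
A_new/A_old = e^-2.6165 ≈ 0.07306

7.31%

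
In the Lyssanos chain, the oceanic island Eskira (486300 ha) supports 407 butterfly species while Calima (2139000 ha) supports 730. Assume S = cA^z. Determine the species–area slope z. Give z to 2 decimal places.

Taking logs: ln S = ln c + z ln A, so z = (ln S₂ − ln S₁)/(ln A₂ − ln A₁).
z = ln(730/407) / ln(2139000/486300) = ln(1.794) / ln(4.399) = 0.5842 / 1.4813 = 0.3944

0.39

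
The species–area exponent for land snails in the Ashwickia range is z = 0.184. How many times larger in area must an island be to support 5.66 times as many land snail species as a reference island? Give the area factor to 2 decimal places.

12342.23

(A₂/A₁)^0.184 = 5.66, so A₂/A₁ = 5.66^(1/0.184) = 5.66^5.435
ln(A₂/A₁) = ln 5.66 / 0.184 = 1.7334 / 0.184 = 9.4208
A₂/A₁ = e^9.4208 ≈ 12342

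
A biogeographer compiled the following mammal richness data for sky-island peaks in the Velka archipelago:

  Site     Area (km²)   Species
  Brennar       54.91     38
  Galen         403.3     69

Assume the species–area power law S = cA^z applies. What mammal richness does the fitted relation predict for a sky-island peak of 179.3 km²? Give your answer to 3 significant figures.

z = ln(69/38) / ln(403.3/54.91) = 0.5965 / 1.9940 = 0.2992
c = 38 / 54.91^0.2992 = 38 / 3.315 = 11.46
S₃ = 11.46 × 179.3^0.2992 = 11.46 × 4.723 ≈ 54.14

54.1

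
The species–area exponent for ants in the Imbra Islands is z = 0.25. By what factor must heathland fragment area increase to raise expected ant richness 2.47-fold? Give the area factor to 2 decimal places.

37.22

(A₂/A₁)^0.25 = 2.47, so A₂/A₁ = 2.47^(1/0.25) = 2.47^4
ln(A₂/A₁) = ln 2.47 / 0.25 = 0.9042 / 0.25 = 3.6169
A₂/A₁ = e^3.6169 ≈ 37.22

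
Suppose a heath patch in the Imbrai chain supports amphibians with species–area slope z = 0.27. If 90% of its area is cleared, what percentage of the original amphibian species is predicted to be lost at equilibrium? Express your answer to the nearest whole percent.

46%

S_new/S_old = (A_new/A_old)^z = 0.1^0.27
= exp(0.27 × ln 0.1) = exp(0.27 × -2.3026) = exp(-0.6217) ≈ 0.537
Fraction lost = 1 − 0.537 = 0.463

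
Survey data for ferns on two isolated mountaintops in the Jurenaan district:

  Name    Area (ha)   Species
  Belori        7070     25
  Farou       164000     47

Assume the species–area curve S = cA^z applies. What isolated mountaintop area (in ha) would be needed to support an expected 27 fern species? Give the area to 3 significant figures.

10400 ha

z = ln(47/25) / ln(164000/7070) = 0.6313 / 3.1440 = 0.2008
c = 25 / 7070^0.2008 = 25 / 5.928 = 4.217
A = (27/4.217)^(1/0.2008) ⇒ ln A = ln(6.402)/0.2008 = 9.2469
A = e^9.2469 ≈ 10373 ha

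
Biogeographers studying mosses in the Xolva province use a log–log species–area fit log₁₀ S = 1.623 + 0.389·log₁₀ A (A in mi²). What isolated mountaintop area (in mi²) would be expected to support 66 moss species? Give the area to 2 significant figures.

66 = 41.98 × A^0.389  ⇒  A^0.389 = 66/41.98 = 1.572
ln A = ln(1.572) / 0.389 = 0.4526 / 0.389 = 1.1634
A = e^1.1634 ≈ 3.201 mi²

3.2 mi²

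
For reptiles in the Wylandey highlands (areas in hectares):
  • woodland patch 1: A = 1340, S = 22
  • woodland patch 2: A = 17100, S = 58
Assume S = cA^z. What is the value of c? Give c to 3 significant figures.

1.42

z = ln(S₂/S₁) / ln(A₂/A₁) = ln(58/22) / ln(17100/1340) = 0.9694 / 2.5464 = 0.3807
c = S₁ / A₁^z = 22 / 1340^0.3807 = 22 / 15.5 = 1.419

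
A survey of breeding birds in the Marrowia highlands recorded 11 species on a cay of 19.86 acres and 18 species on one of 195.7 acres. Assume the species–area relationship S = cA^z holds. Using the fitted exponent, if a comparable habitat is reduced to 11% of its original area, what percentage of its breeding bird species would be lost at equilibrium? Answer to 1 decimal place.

z = ln(18/11) / ln(195.7/19.86) = 0.4925 / 2.2879 = 0.2153
S_new/S_old = (A_new/A_old)^z = 0.11^0.2153 = exp(0.2153 × -2.2073) = 0.6218
Fraction lost = 1 − 0.6218 = 0.3782

37.8%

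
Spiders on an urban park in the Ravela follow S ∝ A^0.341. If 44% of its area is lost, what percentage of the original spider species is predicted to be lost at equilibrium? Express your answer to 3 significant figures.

17.9%

S_new/S_old = (A_new/A_old)^z = 0.56^0.341
= exp(0.341 × ln 0.56) = exp(0.341 × -0.5798) = exp(-0.1977) ≈ 0.8206
Fraction lost = 1 − 0.8206 = 0.1794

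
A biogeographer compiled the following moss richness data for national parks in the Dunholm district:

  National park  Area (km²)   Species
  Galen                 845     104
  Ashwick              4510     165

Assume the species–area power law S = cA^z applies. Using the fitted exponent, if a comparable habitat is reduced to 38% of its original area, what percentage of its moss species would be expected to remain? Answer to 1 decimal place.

z = ln(165/104) / ln(4510/845) = 0.4616 / 1.6747 = 0.2756
S_new/S_old = (A_new/A_old)^z = 0.38^0.2756 = exp(0.2756 × -0.9676) = 0.7659

76.6%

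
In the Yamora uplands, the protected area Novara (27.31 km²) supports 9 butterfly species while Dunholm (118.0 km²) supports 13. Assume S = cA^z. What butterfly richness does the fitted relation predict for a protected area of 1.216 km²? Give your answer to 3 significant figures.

4.12

z = ln(13/9) / ln(118/27.31) = 0.3677 / 1.4634 = 0.2513
c = 9 / 27.31^0.2513 = 9 / 2.296 = 3.92
S₃ = 3.92 × 1.216^0.2513 = 3.92 × 1.05 ≈ 4.118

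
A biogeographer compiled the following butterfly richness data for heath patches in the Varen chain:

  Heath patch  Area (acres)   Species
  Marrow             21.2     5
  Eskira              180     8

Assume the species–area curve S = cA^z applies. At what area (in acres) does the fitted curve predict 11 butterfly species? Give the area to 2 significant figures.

770 acres

z = ln(8/5) / ln(180/21.2) = 0.4700 / 2.1390 = 0.2197
c = 5 / 21.2^0.2197 = 5 / 1.956 = 2.556
A = (11/2.556)^(1/0.2197) ⇒ ln A = ln(4.304)/0.2197 = 6.6422
A = e^6.6422 ≈ 766.8 acres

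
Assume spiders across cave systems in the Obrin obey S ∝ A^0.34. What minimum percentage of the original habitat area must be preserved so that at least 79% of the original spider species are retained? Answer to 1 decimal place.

Need (A_new/A_old)^0.34 = 0.79, so A_new/A_old = 0.79^(1/0.34) = 0.79^2.941
ln(A_new/A_old) = ln 0.79 / 0.34 = -0.2357 / 0.34 = -0.6933
A_new/A_old = e^-0.6933 ≈ 0.4999

50.0%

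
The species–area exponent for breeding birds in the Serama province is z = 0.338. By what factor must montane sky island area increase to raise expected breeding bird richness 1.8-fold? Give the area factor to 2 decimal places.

(A₂/A₁)^0.338 = 1.8, so A₂/A₁ = 1.8^(1/0.338) = 1.8^2.959
ln(A₂/A₁) = ln 1.8 / 0.338 = 0.5878 / 0.338 = 1.7390
A₂/A₁ = e^1.7390 ≈ 5.692

5.69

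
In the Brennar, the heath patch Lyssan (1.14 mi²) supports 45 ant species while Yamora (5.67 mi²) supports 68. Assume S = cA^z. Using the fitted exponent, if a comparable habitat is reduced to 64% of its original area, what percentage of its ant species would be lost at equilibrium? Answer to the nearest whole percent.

z = ln(68/45) / ln(5.67/1.14) = 0.4128 / 1.6042 = 0.2574
S_new/S_old = (A_new/A_old)^z = 0.64^0.2574 = exp(0.2574 × -0.4463) = 0.8915
Fraction lost = 1 − 0.8915 = 0.1085

11%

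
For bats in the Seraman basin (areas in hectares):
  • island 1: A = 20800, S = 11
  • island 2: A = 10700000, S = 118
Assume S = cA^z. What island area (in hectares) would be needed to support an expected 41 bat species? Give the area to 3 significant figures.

663000 hectares

z = ln(118/11) / ln(10700000/20800) = 2.3728 / 6.2430 = 0.3801
c = 11 / 20800^0.3801 = 11 / 43.77 = 0.2513
A = (41/0.2513)^(1/0.3801) ⇒ ln A = ln(163.1)/0.3801 = 13.4044
A = e^13.4044 ≈ 662904 hectares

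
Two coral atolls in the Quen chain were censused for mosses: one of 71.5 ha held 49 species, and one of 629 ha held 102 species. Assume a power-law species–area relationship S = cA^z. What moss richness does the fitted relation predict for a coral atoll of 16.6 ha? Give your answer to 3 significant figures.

29.9

z = ln(102/49) / ln(629/71.5) = 0.7332 / 2.1744 = 0.3372
c = 49 / 71.5^0.3372 = 49 / 4.219 = 11.61
S₃ = 11.61 × 16.6^0.3372 = 11.61 × 2.579 ≈ 29.95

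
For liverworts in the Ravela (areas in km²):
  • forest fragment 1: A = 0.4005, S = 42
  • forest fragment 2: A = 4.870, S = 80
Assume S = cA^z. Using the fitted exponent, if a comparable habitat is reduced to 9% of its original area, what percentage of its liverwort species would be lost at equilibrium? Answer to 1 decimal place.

z = ln(80/42) / ln(4.87/0.4005) = 0.6444 / 2.4981 = 0.2579
S_new/S_old = (A_new/A_old)^z = 0.09^0.2579 = exp(0.2579 × -2.4079) = 0.5374
Fraction lost = 1 − 0.5374 = 0.4626

46.3%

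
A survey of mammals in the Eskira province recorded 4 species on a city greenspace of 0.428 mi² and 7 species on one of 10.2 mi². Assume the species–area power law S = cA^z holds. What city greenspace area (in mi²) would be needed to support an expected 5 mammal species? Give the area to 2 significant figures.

1.5 mi²

z = ln(7/4) / ln(10.2/0.428) = 0.5596 / 3.1710 = 0.1765
c = 4 / 0.428^0.1765 = 4 / 0.8609 = 4.646
A = (5/4.646)^(1/0.1765) ⇒ ln A = ln(1.076)/0.1765 = 0.4158
A = e^0.4158 ≈ 1.516 mi²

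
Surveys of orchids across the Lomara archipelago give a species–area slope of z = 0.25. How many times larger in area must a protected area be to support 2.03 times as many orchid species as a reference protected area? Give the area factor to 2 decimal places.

(A₂/A₁)^0.25 = 2.03, so A₂/A₁ = 2.03^(1/0.25) = 2.03^4
ln(A₂/A₁) = ln 2.03 / 0.25 = 0.7080 / 0.25 = 2.8321
A₂/A₁ = e^2.8321 ≈ 16.98

16.98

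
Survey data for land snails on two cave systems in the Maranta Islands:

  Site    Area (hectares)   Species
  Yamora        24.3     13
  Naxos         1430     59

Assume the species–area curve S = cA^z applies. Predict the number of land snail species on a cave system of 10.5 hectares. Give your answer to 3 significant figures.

9.52

z = ln(59/13) / ln(1430/24.3) = 1.5126 / 4.0750 = 0.3712
c = 13 / 24.3^0.3712 = 13 / 3.268 = 3.978
S₃ = 3.978 × 10.5^0.3712 = 3.978 × 2.394 ≈ 9.521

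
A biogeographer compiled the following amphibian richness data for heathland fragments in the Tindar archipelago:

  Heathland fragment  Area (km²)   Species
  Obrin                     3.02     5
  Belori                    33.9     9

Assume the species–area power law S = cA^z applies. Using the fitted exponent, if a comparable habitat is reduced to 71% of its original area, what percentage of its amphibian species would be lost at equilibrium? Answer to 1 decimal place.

8.0%

z = ln(9/5) / ln(33.9/3.02) = 0.5878 / 2.4182 = 0.2431
S_new/S_old = (A_new/A_old)^z = 0.71^0.2431 = exp(0.2431 × -0.3425) = 0.9201
Fraction lost = 1 − 0.9201 = 0.07988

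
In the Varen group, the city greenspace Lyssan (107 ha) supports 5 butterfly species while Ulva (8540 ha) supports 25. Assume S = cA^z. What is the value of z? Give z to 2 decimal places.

Taking logs: ln S = ln c + z ln A, so z = (ln S₂ − ln S₁)/(ln A₂ − ln A₁).
z = ln(25/5) / ln(8540/107) = ln(5) / ln(79.81) = 1.6094 / 4.3797 = 0.3675

0.37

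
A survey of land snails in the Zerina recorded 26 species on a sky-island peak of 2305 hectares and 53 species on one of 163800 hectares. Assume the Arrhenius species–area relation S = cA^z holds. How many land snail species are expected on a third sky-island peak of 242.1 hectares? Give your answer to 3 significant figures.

17.8

z = ln(53/26) / ln(163800/2305) = 0.7122 / 4.2636 = 0.1670
c = 26 / 2305^0.1670 = 26 / 3.645 = 7.133
S₃ = 7.133 × 242.1^0.1670 = 7.133 × 2.502 ≈ 17.84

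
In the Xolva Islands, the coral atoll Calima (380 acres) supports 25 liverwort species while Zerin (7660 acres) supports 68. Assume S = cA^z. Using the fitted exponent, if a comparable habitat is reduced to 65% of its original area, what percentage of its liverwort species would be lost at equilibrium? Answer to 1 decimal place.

z = ln(68/25) / ln(7660/380) = 1.0006 / 3.0036 = 0.3331
S_new/S_old = (A_new/A_old)^z = 0.65^0.3331 = exp(0.3331 × -0.4308) = 0.8663
Fraction lost = 1 − 0.8663 = 0.1337

13.4%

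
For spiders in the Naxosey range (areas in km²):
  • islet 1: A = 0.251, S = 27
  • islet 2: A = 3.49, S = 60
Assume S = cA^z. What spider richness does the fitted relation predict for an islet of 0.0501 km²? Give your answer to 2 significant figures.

z = ln(60/27) / ln(3.49/0.251) = 0.7985 / 2.6322 = 0.3034
c = 27 / 0.251^0.3034 = 27 / 0.6575 = 41.07
S₃ = 41.07 × 0.0501^0.3034 = 41.07 × 0.4033 ≈ 16.56

17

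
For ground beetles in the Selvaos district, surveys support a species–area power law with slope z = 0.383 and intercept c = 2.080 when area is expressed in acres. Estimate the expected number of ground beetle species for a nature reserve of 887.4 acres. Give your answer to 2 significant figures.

28

S = 2.08 × 887.4^0.383
ln S = ln 2.08 + 0.383 × ln 887.4 = 0.7324 + 0.383 × 6.7883 = 3.3323
S = e^3.3323 ≈ 28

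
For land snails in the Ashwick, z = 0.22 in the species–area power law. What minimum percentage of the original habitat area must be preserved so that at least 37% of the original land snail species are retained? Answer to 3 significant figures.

1.09%

Need (A_new/A_old)^0.22 = 0.37, so A_new/A_old = 0.37^(1/0.22) = 0.37^4.545
ln(A_new/A_old) = ln 0.37 / 0.22 = -0.9943 / 0.22 = -4.5193
A_new/A_old = e^-4.5193 ≈ 0.0109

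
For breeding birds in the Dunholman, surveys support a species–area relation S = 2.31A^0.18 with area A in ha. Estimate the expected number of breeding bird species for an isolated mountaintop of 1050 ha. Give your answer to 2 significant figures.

8.1

S = 2.31 × 1050^0.18 = 2.31 × 3.498 ≈ 8.08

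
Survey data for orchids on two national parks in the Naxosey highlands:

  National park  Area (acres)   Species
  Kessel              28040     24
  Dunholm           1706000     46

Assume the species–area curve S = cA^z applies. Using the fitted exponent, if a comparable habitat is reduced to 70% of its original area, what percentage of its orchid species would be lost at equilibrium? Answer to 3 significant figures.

5.49%

z = ln(46/24) / ln(1706000/28040) = 0.6506 / 4.1083 = 0.1584
S_new/S_old = (A_new/A_old)^z = 0.7^0.1584 = exp(0.1584 × -0.3567) = 0.9451
Fraction lost = 1 − 0.9451 = 0.05492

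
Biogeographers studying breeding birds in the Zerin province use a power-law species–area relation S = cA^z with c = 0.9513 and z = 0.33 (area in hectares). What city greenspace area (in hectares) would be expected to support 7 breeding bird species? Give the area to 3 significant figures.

7 = 0.9513 × A^0.33  ⇒  A^0.33 = 7/0.9513 = 7.358
ln A = ln(7.358) / 0.33 = 1.9958 / 0.33 = 6.0480
A = e^6.0480 ≈ 423.3 hectares

423 hectares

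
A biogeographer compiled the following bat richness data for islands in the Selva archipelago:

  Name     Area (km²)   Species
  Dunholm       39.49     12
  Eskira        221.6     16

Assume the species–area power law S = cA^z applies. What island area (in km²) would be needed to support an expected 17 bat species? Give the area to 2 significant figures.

320 km²

z = ln(16/12) / ln(221.6/39.49) = 0.2877 / 1.7248 = 0.1668
c = 12 / 39.49^0.1668 = 12 / 1.846 = 6.5
A = (17/6.5)^(1/0.1668) ⇒ ln A = ln(2.615)/0.1668 = 5.7644
A = e^5.7644 ≈ 318.7 km²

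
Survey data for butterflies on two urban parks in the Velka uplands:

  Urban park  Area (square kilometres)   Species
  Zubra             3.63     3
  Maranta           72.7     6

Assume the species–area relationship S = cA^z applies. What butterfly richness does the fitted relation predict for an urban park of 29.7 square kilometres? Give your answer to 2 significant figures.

z = ln(6/3) / ln(72.7/3.63) = 0.6931 / 2.9971 = 0.2313
c = 3 / 3.63^0.2313 = 3 / 1.347 = 2.227
S₃ = 2.227 × 29.7^0.2313 = 2.227 × 2.191 ≈ 4.878

4.9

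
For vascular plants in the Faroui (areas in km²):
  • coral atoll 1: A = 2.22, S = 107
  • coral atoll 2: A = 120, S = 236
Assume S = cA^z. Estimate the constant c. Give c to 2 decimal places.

z = ln(S₂/S₁) / ln(A₂/A₁) = ln(236/107) / ln(120/2.22) = 0.7910 / 3.9900 = 0.1982
c = S₁ / A₁^z = 107 / 2.22^0.1982 = 107 / 1.171 = 91.35

91.35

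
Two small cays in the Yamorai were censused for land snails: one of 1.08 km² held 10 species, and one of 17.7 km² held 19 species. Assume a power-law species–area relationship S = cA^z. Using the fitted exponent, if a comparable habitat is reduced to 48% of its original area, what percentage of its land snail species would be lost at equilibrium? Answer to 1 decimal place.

z = ln(19/10) / ln(17.7/1.08) = 0.6419 / 2.7966 = 0.2295
S_new/S_old = (A_new/A_old)^z = 0.48^0.2295 = exp(0.2295 × -0.7340) = 0.845
Fraction lost = 1 − 0.845 = 0.155

15.5%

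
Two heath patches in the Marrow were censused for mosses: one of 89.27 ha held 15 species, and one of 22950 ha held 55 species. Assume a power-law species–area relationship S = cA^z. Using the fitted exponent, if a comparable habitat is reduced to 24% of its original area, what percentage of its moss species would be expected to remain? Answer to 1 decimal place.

71.6%

z = ln(55/15) / ln(22950/89.27) = 1.2993 / 5.5494 = 0.2341
S_new/S_old = (A_new/A_old)^z = 0.24^0.2341 = exp(0.2341 × -1.4271) = 0.716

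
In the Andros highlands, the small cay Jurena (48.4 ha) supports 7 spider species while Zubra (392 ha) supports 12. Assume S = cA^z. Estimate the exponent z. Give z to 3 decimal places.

0.258

Taking logs: ln S = ln c + z ln A, so z = (ln S₂ − ln S₁)/(ln A₂ − ln A₁).
z = ln(12/7) / ln(392/48.4) = ln(1.714) / ln(8.099) = 0.5390 / 2.0918 = 0.2577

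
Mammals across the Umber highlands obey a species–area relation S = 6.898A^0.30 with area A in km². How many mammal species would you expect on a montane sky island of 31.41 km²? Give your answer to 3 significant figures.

19.4

S = 6.898 × 31.41^0.3
ln S = ln 6.898 + 0.3 × ln 31.41 = 1.9312 + 0.3 × 3.4471 = 2.9654
S = e^2.9654 ≈ 19.4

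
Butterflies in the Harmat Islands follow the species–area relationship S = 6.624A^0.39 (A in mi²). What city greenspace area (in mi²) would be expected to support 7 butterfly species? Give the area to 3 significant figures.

1.15 mi²

7 = 6.624 × A^0.39  ⇒  A^0.39 = 7/6.624 = 1.057
ln A = ln(1.057) / 0.39 = 0.0552 / 0.39 = 0.1416
A = e^0.1416 ≈ 1.152 mi²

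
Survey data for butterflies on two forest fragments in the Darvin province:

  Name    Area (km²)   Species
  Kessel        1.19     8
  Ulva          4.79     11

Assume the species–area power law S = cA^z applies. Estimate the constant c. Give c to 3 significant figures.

z = ln(S₂/S₁) / ln(A₂/A₁) = ln(11/8) / ln(4.79/1.19) = 0.3185 / 1.3926 = 0.2287
c = S₁ / A₁^z = 8 / 1.19^0.2287 = 8 / 1.041 = 7.688

7.69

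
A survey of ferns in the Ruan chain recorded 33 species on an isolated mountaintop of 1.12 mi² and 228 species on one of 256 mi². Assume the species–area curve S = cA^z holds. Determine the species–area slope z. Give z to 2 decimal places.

0.36

Taking logs: ln S = ln c + z ln A, so z = (ln S₂ − ln S₁)/(ln A₂ − ln A₁).
z = ln(228/33) / ln(256/1.12) = ln(6.909) / ln(228.6) = 1.9328 / 5.4318 = 0.3558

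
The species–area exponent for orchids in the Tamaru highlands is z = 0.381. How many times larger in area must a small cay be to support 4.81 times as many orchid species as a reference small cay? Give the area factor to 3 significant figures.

(A₂/A₁)^0.381 = 4.81, so A₂/A₁ = 4.81^(1/0.381) = 4.81^2.625
ln(A₂/A₁) = ln 4.81 / 0.381 = 1.5707 / 0.381 = 4.1226
A₂/A₁ = e^4.1226 ≈ 61.72

61.7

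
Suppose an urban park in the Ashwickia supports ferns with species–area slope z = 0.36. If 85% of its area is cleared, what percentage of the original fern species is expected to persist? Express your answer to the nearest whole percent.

51%

S_new/S_old = (A_new/A_old)^z = 0.15^0.36
= exp(0.36 × ln 0.15) = exp(0.36 × -1.8971) = exp(-0.6830) ≈ 0.5051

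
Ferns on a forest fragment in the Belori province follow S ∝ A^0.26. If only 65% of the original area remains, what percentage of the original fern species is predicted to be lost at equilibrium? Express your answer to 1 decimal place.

10.6%

S_new/S_old = (A_new/A_old)^z = 0.65^0.26
= exp(0.26 × ln 0.65) = exp(0.26 × -0.4308) = exp(-0.1120) ≈ 0.894
Fraction lost = 1 − 0.894 = 0.106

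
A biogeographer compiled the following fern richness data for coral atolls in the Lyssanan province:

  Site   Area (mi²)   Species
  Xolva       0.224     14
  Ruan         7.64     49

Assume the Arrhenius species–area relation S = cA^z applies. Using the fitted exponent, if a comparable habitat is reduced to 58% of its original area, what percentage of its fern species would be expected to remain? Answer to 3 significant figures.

z = ln(49/14) / ln(7.64/0.224) = 1.2528 / 3.5295 = 0.3549
S_new/S_old = (A_new/A_old)^z = 0.58^0.3549 = exp(0.3549 × -0.5447) = 0.8242

82.4%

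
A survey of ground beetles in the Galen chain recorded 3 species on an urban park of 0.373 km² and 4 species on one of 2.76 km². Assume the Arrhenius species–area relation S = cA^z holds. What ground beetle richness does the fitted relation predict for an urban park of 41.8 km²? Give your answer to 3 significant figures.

5.91

z = ln(4/3) / ln(2.76/0.373) = 0.2877 / 2.0014 = 0.1437
c = 3 / 0.373^0.1437 = 3 / 0.8678 = 3.457
S₃ = 3.457 × 41.8^0.1437 = 3.457 × 1.71 ≈ 5.912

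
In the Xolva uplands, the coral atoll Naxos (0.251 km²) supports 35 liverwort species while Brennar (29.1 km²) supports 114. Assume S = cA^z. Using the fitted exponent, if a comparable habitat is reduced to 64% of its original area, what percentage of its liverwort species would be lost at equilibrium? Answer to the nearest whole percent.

10%

z = ln(114/35) / ln(29.1/0.251) = 1.1809 / 4.7530 = 0.2484
S_new/S_old = (A_new/A_old)^z = 0.64^0.2484 = exp(0.2484 × -0.4463) = 0.895
Fraction lost = 1 − 0.895 = 0.105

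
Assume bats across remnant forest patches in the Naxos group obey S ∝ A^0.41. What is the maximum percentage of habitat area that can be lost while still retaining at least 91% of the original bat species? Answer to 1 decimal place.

20.5%

Need (A_new/A_old)^0.41 = 0.91, so A_new/A_old = 0.91^(1/0.41) = 0.91^2.439
ln(A_new/A_old) = ln 0.91 / 0.41 = -0.0943 / 0.41 = -0.2300
A_new/A_old = e^-0.2300 ≈ 0.7945
Fraction that can be lost = 1 − 0.7945 = 0.2055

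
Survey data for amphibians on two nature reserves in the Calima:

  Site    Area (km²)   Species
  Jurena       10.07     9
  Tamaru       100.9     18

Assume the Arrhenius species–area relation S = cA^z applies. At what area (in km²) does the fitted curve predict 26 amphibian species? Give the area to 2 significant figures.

z = ln(18/9) / ln(100.9/10.07) = 0.6931 / 2.3046 = 0.3008
c = 9 / 10.07^0.3008 = 9 / 2.003 = 4.493
A = (26/4.493)^(1/0.3008) ⇒ ln A = ln(5.786)/0.3008 = 5.8367
A = e^5.8367 ≈ 342.7 km²

340 km²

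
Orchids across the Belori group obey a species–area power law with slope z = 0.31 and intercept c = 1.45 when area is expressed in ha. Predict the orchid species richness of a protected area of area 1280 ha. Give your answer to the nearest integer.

13 species

S = 1.45 × 1280^0.31
ln S = ln 1.45 + 0.31 × ln 1280 = 0.3716 + 0.31 × 7.1546 = 2.5895
S = e^2.5895 ≈ 13.32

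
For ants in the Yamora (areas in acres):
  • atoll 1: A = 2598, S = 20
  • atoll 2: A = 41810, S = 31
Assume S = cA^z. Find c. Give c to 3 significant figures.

5.79

z = ln(S₂/S₁) / ln(A₂/A₁) = ln(31/20) / ln(41810/2598) = 0.4383 / 2.7784 = 0.1577
c = S₁ / A₁^z = 20 / 2598^0.1577 = 20 / 3.456 = 5.786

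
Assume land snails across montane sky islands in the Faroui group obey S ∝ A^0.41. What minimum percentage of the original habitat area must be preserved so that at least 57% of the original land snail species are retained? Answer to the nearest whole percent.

25%

Need (A_new/A_old)^0.41 = 0.57, so A_new/A_old = 0.57^(1/0.41) = 0.57^2.439
ln(A_new/A_old) = ln 0.57 / 0.41 = -0.5621 / 0.41 = -1.3710
A_new/A_old = e^-1.3710 ≈ 0.2538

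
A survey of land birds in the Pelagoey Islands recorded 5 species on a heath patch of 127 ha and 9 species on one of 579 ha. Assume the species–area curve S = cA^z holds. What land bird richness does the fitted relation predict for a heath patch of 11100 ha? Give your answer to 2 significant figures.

28

z = ln(9/5) / ln(579/127) = 0.5878 / 1.5171 = 0.3874
c = 5 / 127^0.3874 = 5 / 6.533 = 0.7654
S₃ = 0.7654 × 11100^0.3874 = 0.7654 × 36.92 ≈ 28.26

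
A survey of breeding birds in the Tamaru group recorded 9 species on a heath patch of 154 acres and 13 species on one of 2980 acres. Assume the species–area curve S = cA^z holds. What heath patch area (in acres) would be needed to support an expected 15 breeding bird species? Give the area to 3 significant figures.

9440 acres

z = ln(13/9) / ln(2980/154) = 0.3677 / 2.9627 = 0.1241
c = 9 / 154^0.1241 = 9 / 1.869 = 4.817
A = (15/4.817)^(1/0.1241) ⇒ ln A = ln(3.114)/0.1241 = 9.1526
A = e^9.1526 ≈ 9439 acres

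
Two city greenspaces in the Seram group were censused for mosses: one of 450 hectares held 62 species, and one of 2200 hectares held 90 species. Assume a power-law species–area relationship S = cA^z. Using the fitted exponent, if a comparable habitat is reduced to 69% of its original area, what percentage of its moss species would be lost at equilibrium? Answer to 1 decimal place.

z = ln(90/62) / ln(2200/450) = 0.3727 / 1.5870 = 0.2348
S_new/S_old = (A_new/A_old)^z = 0.69^0.2348 = exp(0.2348 × -0.3711) = 0.9165
Fraction lost = 1 − 0.9165 = 0.08345

8.3%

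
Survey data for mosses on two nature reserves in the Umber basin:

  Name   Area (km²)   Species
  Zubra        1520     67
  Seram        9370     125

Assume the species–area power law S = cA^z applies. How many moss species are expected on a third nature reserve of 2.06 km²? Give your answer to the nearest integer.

z = ln(125/67) / ln(9370/1520) = 0.6236 / 1.8188 = 0.3429
c = 67 / 1520^0.3429 = 67 / 12.33 = 5.434
S₃ = 5.434 × 2.06^0.3429 = 5.434 × 1.281 ≈ 6.962

7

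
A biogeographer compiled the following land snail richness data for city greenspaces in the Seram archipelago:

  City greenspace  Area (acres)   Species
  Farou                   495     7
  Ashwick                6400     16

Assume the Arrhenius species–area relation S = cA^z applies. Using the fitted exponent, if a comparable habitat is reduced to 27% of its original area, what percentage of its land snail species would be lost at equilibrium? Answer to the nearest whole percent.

34%

z = ln(16/7) / ln(6400/495) = 0.8267 / 2.5595 = 0.3230
S_new/S_old = (A_new/A_old)^z = 0.27^0.3230 = exp(0.3230 × -1.3093) = 0.6551
Fraction lost = 1 − 0.6551 = 0.3449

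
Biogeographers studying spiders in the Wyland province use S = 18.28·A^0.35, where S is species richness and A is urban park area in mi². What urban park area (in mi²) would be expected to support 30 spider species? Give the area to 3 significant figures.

30 = 18.28 × A^0.35  ⇒  A^0.35 = 30/18.28 = 1.641
ln A = ln(1.641) / 0.35 = 0.4954 / 0.35 = 1.4154
A = e^1.4154 ≈ 4.118 mi²

4.12 mi²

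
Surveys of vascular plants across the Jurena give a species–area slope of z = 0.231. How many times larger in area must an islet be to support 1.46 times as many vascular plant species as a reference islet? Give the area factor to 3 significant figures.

5.15

(A₂/A₁)^0.231 = 1.46, so A₂/A₁ = 1.46^(1/0.231) = 1.46^4.329
ln(A₂/A₁) = ln 1.46 / 0.231 = 0.3784 / 0.231 = 1.6383
A₂/A₁ = e^1.6383 ≈ 5.146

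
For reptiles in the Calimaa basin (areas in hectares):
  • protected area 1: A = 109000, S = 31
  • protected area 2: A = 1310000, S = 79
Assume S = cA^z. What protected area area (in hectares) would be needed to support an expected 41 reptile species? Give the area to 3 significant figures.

z = ln(79/31) / ln(1310000/109000) = 0.9355 / 2.4864 = 0.3762
c = 31 / 109000^0.3762 = 31 / 78.56 = 0.3946
A = (41/0.3946)^(1/0.3762) ⇒ ln A = ln(103.9)/0.3762 = 12.3422
A = e^12.3422 ≈ 229173 hectares

229000 hectares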